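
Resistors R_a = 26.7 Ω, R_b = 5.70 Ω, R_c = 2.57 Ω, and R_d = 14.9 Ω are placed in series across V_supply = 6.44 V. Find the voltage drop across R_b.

Total series resistance ΣR = 26.7 + 5.70 + 2.57 + 14.9 = 49.87 Ω.
V = V_supply · R/ΣR = 6.44 × 0.1143 = 0.7361 V.

V ≈ 0.736 V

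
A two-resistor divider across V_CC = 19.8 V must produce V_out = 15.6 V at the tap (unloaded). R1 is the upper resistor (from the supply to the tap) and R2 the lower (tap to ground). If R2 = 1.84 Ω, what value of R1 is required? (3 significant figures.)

The divider ratio is R2/(R1+R2) = 15.6/19.8 = 0.7879.
R1 = R2·(1/k − 1) = 1.84 × 0.2692 = 0.4954 Ω.

R1 ≈ 0.495 Ω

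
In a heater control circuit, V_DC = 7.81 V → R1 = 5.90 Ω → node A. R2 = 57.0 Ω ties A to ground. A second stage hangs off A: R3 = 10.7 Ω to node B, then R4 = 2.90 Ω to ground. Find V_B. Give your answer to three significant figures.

V_B ≈ 1.08 V

The second stage (R3 + R4 = 13.60 Ω) loads node A in parallel with R2.
Effective lower resistance at A: R2 ‖ 13.60 = 10.98 Ω.
V_A = 7.81 × 10.98/(5.90 + 10.98) = 5.080 V.
V_B = V_A × 0.2132 = 1.083 V.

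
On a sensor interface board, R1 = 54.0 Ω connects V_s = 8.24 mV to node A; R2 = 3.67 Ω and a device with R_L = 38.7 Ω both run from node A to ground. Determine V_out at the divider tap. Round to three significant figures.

First combine the lower leg with the load: R2 ‖ R_L = 3.352 Ω.
Voltage divider with the loaded lower leg: V_out = 8.24 × 3.352/(54.0 + 3.352) = 8.24 × 0.05845 = 0.4816 mV.

V_out ≈ 0.482 mV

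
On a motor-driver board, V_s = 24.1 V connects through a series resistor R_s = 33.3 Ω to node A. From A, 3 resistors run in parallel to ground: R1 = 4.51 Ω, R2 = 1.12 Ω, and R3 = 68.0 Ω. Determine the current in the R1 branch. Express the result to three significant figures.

I ≈ 0.138 A

Parallel bank: R_p = 1/(1/4.51 + 1/1.12 + 1/68.0) = 0.8855 Ω.
V_A by voltage divider: V_A = 24.1 × 0.8855/(33.3 + 0.8855) = 0.6243 V.
I(R1) = V_A / R1 = 0.6243/4.51 = 0.1384 A.
(Equivalently: I_total = 0.7050 A, then current-divider fraction G_k/ΣG = 0.1963.)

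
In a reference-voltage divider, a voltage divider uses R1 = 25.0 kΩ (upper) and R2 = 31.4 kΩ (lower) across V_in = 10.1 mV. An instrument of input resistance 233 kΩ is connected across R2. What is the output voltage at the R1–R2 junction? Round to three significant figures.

The load sits in parallel with R2, giving an effective lower resistance R2' = R2·R_L/(R2+R_L) = 27.67 kΩ.
Voltage divider with the loaded lower leg: V_out = 10.1 × 27.67/(25.0 + 27.67) = 10.1 × 0.5254 = 5.306 mV.
(Unloaded it would be 5.62 mV; the load pulls it down.)

V_out ≈ 5.31 mV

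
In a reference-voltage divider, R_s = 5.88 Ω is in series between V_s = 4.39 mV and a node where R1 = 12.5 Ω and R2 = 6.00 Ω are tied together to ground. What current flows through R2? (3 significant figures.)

Parallel bank: R_p = 1/(1/12.5 + 1/6.00) = 4.054 Ω.
Node voltage V_A = V_s · R_p/(R_s + R_p) = 4.39 × 0.4081 = 1.792 mV.
Branch current I = V_A/R2 = 1.792/6.00 = 0.2986 mA.

I ≈ 0.299 mA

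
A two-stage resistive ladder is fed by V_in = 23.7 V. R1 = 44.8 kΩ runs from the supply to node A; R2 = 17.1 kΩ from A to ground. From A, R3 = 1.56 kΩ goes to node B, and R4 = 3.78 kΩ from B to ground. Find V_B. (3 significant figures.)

Looking into the second stage from A: R3 + R4 = 5.340 kΩ appears in parallel with R2.
Effective lower resistance at A: R2 ‖ 5.340 = 4.069 kΩ.
First divider: V_A = V_in · 4.069/(44.8 + 4.069) = 1.973 V.
Then the unloaded second divider: V_B = V_A × R4/(R3+R4) = 1.973 × 0.7079 = 1.397 V.

V_B ≈ 1.40 V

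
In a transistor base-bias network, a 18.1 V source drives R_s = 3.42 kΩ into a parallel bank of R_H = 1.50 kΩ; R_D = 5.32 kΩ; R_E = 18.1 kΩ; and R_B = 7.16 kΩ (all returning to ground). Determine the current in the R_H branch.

I ≈ 2.63 mA

Combine the parallel branches: R_p = (1/1.50 + 1/5.32 + 1/18.1 + 1/7.16)⁻¹ = 0.9528 kΩ.
V_A = 18.1 × 0.9528/4.373 = 3.944 V.
I(R_H) = V_A / R_H = 3.944/1.50 = 2.629 mA.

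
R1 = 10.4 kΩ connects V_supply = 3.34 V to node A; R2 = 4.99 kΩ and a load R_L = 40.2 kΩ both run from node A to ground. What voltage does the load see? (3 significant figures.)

V_out ≈ 0.999 V

R2 ‖ R_L = (4.99 × 40.2)/(4.99 + 40.2) = 4.439 kΩ.
Then V_out = V_supply · R2'/(R1 + R2') = 3.34 × 4.439/14.84 = 0.9991 V.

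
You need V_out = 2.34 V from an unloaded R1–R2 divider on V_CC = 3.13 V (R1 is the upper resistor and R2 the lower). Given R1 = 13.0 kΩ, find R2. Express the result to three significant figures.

R2 ≈ 38.5 kΩ

The divider ratio is R2/(R1+R2) = 2.34/3.13 = 0.7476.
So R2 = R1 · V_out/(V_CC − V_out) = 13.0 × 2.34/(3.13 − 2.34) = 13.0 × 2.962 = 38.51 kΩ.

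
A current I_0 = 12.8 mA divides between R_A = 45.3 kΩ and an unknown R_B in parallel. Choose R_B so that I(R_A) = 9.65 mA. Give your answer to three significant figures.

R_B ≈ 139 kΩ

Two-branch current divider: I_A = I_0 · R_B/(R_A + R_B).
With f = 0.7539, R_B = R_A · f/(1−f) = 45.3 × 3.063 = 138.8 kΩ.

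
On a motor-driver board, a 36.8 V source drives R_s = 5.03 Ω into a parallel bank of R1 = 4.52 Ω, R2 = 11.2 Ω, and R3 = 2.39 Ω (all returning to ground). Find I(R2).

Combine the parallel branches: R_p = (1/4.52 + 1/11.2 + 1/2.39)⁻¹ = 1.372 Ω.
V_A = 36.8 × 1.372/6.402 = 7.886 V.
I(R2) = V_A / R2 = 7.886/11.2 = 0.7041 A.
(Equivalently: I_total = 5.748 A, then current-divider fraction G_k/ΣG = 0.1225.)

I ≈ 0.704 A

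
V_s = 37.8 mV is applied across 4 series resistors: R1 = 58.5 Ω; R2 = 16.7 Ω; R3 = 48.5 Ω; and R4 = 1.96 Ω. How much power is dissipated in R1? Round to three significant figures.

P ≈ 5.29 µW

The common current is I = 37.8/125.7 = 0.3008 mA.
V(R1) = I·R = 17.60 mV; P = V·I = 17.60 × 0.3008 = 5.294 µW.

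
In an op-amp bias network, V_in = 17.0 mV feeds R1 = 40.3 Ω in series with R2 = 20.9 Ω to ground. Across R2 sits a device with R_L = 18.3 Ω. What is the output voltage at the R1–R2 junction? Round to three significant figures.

First combine the lower leg with the load: R2 ‖ R_L = 9.757 Ω.
Then V_out = V_in · R2'/(R1 + R2') = 17.0 × 9.757/50.06 = 3.314 mV.

V_out ≈ 3.31 mV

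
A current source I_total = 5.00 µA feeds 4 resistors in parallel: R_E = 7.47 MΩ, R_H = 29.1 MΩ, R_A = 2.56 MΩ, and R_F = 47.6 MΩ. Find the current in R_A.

I ≈ 3.37 µA

Total conductance ΣG = 1/7.47 + 1/29.1 + 1/2.56 + 1/47.6 = 0.5799 (units of 1/MΩ).
Current divider: I(R_A) = I_total · G_k/ΣG = 5.00 × (0.3906/0.5799) = 5.00 × 0.6736 = 3.368 µA.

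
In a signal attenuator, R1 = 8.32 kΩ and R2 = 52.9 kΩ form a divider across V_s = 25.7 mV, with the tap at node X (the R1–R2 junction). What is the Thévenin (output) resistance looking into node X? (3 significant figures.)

Zeroing V_s shorts the top of R1 to ground, so R_th = R1 ‖ R2 = 7.189 kΩ.

R_th ≈ 7.19 kΩ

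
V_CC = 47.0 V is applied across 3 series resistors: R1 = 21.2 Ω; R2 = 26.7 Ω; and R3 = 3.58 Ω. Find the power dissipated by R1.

P ≈ 17.7 W

ΣR = 51.48 Ω → I = 47.0/51.48 = 0.9130 A.
P = I²R = 0.8335 × 21.2 = 17.67 W.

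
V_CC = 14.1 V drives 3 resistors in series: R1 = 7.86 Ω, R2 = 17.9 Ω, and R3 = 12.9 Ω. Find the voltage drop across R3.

V ≈ 4.70 V

ΣR = 7.86 + 17.9 + 12.9 = 38.66 Ω.
Voltage divider: V = V_CC · (12.90 / 38.66) = 14.1 × 0.3337 = 4.705 V.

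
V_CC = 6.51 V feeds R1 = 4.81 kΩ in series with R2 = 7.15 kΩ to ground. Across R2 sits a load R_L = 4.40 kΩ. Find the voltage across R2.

The load sits in parallel with R2, giving an effective lower resistance R2' = R2·R_L/(R2+R_L) = 2.724 kΩ.
Voltage divider with the loaded lower leg: V_out = 6.51 × 2.724/(4.81 + 2.724) = 6.51 × 0.3615 = 2.354 V.

V_out ≈ 2.35 V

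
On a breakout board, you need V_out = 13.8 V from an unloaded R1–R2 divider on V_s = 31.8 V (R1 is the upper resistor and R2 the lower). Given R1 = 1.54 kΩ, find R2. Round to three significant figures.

R2 ≈ 1.18 kΩ

The divider ratio is R2/(R1+R2) = 13.8/31.8 = 0.4340.
R2 = R1 · 0.4340/(1 − 0.4340) = 1.181 kΩ.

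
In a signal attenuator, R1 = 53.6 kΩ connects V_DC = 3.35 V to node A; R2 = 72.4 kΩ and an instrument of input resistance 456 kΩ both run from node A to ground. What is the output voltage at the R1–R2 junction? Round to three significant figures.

V_out ≈ 1.80 V

The load sits in parallel with R2, giving an effective lower resistance R2' = R2·R_L/(R2+R_L) = 62.48 kΩ.
Then V_out = V_DC · R2'/(R1 + R2') = 3.35 × 62.48/116.1 = 1.803 V.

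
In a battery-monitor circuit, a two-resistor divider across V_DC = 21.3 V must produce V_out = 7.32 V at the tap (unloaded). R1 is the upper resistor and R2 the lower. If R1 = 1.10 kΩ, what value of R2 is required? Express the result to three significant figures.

V_out/V_DC = R2/(R1+R2) = 0.3437.
R2 = R1 · 0.3437/(1 − 0.3437) = 0.5760 kΩ.

R2 ≈ 0.576 kΩ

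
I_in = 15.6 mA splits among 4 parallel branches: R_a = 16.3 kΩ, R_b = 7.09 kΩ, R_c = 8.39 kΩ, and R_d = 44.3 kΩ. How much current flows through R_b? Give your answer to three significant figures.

I ≈ 6.39 mA

Total conductance ΣG = 1/16.3 + 1/7.09 + 1/8.39 + 1/44.3 = 0.3442 (units of 1/kΩ).
R_b takes the fraction G_k/ΣG = 0.1410/0.3442 = 0.4098, so I = 15.6 × 0.4098 = 6.393 mA.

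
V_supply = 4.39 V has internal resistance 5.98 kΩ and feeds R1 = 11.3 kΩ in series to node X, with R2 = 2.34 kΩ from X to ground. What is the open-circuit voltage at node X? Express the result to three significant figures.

V_th ≈ 0.524 V

R1' = 5.98 + 11.3 = 17.28 kΩ (source resistance + R1).
With X open, the divider is unloaded: V_th = 4.39 × 2.34/19.62 = 0.5236 V.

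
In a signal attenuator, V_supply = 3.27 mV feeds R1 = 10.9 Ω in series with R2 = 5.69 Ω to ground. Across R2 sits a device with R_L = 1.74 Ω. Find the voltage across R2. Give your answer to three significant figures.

V_out ≈ 0.356 mV

The load sits in parallel with R2, giving an effective lower resistance R2' = R2·R_L/(R2+R_L) = 1.333 Ω.
Voltage divider with the loaded lower leg: V_out = 3.27 × 1.333/(10.9 + 1.333) = 3.27 × 0.1089 = 0.3562 mV.
(Unloaded it would be 1.12 mV; the load pulls it down.)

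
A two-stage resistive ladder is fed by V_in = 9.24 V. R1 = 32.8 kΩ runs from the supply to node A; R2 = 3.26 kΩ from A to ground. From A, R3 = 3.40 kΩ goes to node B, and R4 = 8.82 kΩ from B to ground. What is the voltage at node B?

Node A sees R2 in parallel with the series input of stage 2, R3 + R4 = 12.22 kΩ.
R2 ‖ (R3+R4) = 2.573 kΩ.
First divider: V_A = V_in · 2.573/(32.8 + 2.573) = 0.6722 V.
Then the unloaded second divider: V_B = V_A × R4/(R3+R4) = 0.6722 × 0.7218 = 0.4852 V.

V_B ≈ 0.485 V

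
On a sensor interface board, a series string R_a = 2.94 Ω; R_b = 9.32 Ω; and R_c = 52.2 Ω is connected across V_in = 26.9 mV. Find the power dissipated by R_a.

ΣR = 64.46 Ω → I = 26.9/64.46 = 0.4173 mA.
P(R_a) = I²·R_a = (0.4173)² × 2.94 = 0.5120 µW.

P ≈ 0.512 µW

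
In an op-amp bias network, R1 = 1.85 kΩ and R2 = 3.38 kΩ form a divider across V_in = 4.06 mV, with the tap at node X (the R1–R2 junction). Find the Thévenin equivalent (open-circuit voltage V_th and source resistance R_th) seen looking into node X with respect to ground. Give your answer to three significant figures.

V_th ≈ 2.62 mV, R_th ≈ 1.20 kΩ

V_th is the unloaded tap voltage: V_in · R2/(R1+R2) = 4.06 × 0.6463 = 2.624 mV.
Zeroing V_in shorts the top of R1 to ground, so R_th = R1 ‖ R2 = 1.196 kΩ.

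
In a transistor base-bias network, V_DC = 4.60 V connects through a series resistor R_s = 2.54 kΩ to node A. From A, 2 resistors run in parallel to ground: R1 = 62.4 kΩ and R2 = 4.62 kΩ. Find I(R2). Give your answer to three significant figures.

Parallel bank: R_p = 1/(1/62.4 + 1/4.62) = 4.302 kΩ.
V_A = 4.60 × 4.302/6.842 = 2.892 V.
I(R2) = V_A / R2 = 2.892/4.62 = 0.6260 mA.

I ≈ 0.626 mA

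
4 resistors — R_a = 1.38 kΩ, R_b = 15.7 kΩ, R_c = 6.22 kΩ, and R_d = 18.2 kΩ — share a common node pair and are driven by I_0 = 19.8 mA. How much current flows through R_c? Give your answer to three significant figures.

ΣG = 1/1.38 + 1/15.7 + 1/6.22 + 1/18.2 = 1.004.
By the current-divider rule, I = I_0 · G_k/ΣG = 19.8 × 0.1601 = 3.170 mA.

I ≈ 3.17 mA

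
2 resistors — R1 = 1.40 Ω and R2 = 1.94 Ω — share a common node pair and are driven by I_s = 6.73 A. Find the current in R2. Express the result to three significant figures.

Two-branch current divider: I_k = I_s · R_other/(R_1 + R_2).
I(R2) = 6.73 × 1.40/(1.40 + 1.94) = 6.73 × 0.4192 = 2.821 A.

I ≈ 2.82 A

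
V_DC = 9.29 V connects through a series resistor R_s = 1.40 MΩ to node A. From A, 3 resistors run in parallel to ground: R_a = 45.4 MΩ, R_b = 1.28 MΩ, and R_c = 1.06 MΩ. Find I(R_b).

Equivalent of the parallel group: R_p = 0.5725 MΩ.
V_A by voltage divider: V_A = 9.29 × 0.5725/(1.40 + 0.5725) = 2.696 V.
I(R_b) = V_A / R_b = 2.696/1.28 = 2.107 µA.

I ≈ 2.11 µA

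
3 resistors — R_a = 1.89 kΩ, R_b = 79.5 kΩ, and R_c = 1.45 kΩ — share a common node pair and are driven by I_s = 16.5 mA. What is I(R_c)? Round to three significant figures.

I ≈ 9.24 mA

ΣG = 1/1.89 + 1/79.5 + 1/1.45 = 1.231.
Current divider: I(R_c) = I_s · G_k/ΣG = 16.5 × (0.6897/1.231) = 16.5 × 0.5601 = 9.241 mA.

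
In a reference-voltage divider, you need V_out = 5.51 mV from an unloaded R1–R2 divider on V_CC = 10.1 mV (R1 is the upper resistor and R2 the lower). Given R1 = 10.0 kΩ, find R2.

V_out/V_CC = R2/(R1+R2) = 0.5455.
R2 = R1 · 0.5455/(1 − 0.5455) = 12.00 kΩ.

R2 ≈ 12.0 kΩ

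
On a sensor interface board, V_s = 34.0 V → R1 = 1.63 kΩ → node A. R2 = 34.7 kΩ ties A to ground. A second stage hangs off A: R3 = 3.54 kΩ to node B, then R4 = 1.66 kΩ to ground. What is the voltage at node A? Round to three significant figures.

V_A ≈ 25.0 V

Node A sees R2 in parallel with the series input of stage 2, R3 + R4 = 5.200 kΩ.
Effective lower resistance at A: R2 ‖ 5.200 = 4.522 kΩ.
So V_A = 34.0 × 0.7351 = 24.99 V.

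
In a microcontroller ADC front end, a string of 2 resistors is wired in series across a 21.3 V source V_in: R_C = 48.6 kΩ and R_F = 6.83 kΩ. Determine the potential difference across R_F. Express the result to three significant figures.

V ≈ 2.62 V

Total series resistance ΣR = 48.6 + 6.83 = 55.43 kΩ.
Voltage divider: V = V_in · (6.830 / 55.43) = 21.3 × 0.1232 = 2.625 V.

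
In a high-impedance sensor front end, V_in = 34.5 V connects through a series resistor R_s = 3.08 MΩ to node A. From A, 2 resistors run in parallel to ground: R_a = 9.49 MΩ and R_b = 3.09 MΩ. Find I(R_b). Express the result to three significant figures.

Combine the parallel branches: R_p = (1/9.49 + 1/3.09)⁻¹ = 2.331 MΩ.
Node voltage V_A = V_in · R_p/(R_s + R_p) = 34.5 × 0.4308 = 14.86 V.
Branch current I = V_A/R_b = 14.86/3.09 = 4.810 µA.
(Equivalently: I_total = 6.376 µA, then current-divider fraction G_k/ΣG = 0.7544.)

I ≈ 4.81 µA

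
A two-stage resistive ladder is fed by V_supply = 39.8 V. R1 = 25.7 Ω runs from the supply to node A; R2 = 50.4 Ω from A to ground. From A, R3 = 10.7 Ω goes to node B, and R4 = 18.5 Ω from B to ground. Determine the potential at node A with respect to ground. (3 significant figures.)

V_A ≈ 16.7 V

Node A sees R2 in parallel with the series input of stage 2, R3 + R4 = 29.20 Ω.
R2 ‖ (R3+R4) = 18.49 Ω.
V_A = 39.8 × 18.49/(25.7 + 18.49) = 16.65 V.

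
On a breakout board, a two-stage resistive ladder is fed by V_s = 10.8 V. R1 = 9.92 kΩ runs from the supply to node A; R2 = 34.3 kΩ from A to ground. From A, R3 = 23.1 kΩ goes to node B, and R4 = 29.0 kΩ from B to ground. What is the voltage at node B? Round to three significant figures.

Looking into the second stage from A: R3 + R4 = 52.10 kΩ appears in parallel with R2.
R2 ‖ (R3+R4) = 20.68 kΩ.
V_A = 10.8 × 20.68/(9.92 + 20.68) = 7.299 V.
Then the unloaded second divider: V_B = V_A × R4/(R3+R4) = 7.299 × 0.5566 = 4.063 V.

V_B ≈ 4.06 V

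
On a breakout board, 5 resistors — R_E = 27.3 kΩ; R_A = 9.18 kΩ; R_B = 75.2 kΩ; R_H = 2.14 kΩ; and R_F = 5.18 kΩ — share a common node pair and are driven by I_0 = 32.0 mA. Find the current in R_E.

I ≈ 1.43 mA

Conductances: ΣG = 1/27.3 + 1/9.18 + 1/75.2 + 1/2.14 + 1/5.18 = 0.8192 (1/kΩ).
Current divider: I(R_E) = I_0 · G_k/ΣG = 32.0 × (0.03663/0.8192) = 32.0 × 0.04471 = 1.431 mA.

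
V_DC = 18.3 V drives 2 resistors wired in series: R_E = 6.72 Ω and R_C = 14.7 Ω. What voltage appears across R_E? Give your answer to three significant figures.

ΣR = 6.72 + 14.7 = 21.42 Ω.
By the voltage-divider rule, V = 18.3 × 6.720/21.42 = 5.741 V.

V ≈ 5.74 V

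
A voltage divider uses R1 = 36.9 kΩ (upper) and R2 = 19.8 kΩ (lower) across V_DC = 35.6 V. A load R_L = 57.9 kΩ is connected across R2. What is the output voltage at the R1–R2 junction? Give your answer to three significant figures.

The load sits in parallel with R2, giving an effective lower resistance R2' = R2·R_L/(R2+R_L) = 14.75 kΩ.
Then V_out = V_DC · R2'/(R1 + R2') = 35.6 × 14.75/51.65 = 10.17 V.
(Unloaded it would be 12.4 V; the load pulls it down.)

V_out ≈ 10.2 V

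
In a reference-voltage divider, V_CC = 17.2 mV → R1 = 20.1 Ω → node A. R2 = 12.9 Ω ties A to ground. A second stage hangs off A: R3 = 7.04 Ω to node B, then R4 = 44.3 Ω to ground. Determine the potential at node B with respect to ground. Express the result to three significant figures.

Node A sees R2 in parallel with the series input of stage 2, R3 + R4 = 51.34 Ω.
Effective lower resistance at A: R2 ‖ 51.34 = 10.31 Ω.
V_A = 17.2 × 10.31/(20.1 + 10.31) = 5.831 mV.
V_B = V_A × 0.8629 = 5.032 mV.

V_B ≈ 5.03 mV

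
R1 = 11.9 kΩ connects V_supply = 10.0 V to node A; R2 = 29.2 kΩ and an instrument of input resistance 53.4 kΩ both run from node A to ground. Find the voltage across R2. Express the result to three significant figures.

First combine the lower leg with the load: R2 ‖ R_L = 18.88 kΩ.
Now apply the divider: V_out = 10.0 × 0.6134 = 6.134 V.
(Unloaded it would be 7.10 V; the load pulls it down.)

V_out ≈ 6.13 V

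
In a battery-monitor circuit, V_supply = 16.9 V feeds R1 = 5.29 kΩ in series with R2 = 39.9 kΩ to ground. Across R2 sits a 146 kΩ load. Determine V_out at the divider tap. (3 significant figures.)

V_out ≈ 14.5 V

First combine the lower leg with the load: R2 ‖ R_L = 31.34 kΩ.
Then V_out = V_supply · R2'/(R1 + R2') = 16.9 × 31.34/36.63 = 14.46 V.
(Unloaded it would be 14.9 V; the load pulls it down.)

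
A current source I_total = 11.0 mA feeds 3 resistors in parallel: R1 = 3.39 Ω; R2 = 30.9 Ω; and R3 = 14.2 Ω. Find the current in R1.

I ≈ 8.16 mA

Conductances: ΣG = 1/3.39 + 1/30.9 + 1/14.2 = 0.3978 (1/Ω).
By the current-divider rule, I = I_total · G_k/ΣG = 11.0 × 0.7416 = 8.158 mA.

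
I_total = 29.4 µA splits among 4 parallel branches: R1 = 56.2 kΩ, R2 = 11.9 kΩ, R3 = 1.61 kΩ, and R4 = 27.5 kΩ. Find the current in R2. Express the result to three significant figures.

Conductances: ΣG = 1/56.2 + 1/11.9 + 1/1.61 + 1/27.5 = 0.7593 (1/kΩ).
By the current-divider rule, I = I_total · G_k/ΣG = 29.4 × 0.1107 = 3.254 µA.

I ≈ 3.25 µA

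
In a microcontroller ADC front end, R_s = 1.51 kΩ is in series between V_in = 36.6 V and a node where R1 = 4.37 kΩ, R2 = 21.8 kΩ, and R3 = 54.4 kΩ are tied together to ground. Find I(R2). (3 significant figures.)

Parallel bank: R_p = 1/(1/4.37 + 1/21.8 + 1/54.4) = 3.412 kΩ.
V_A = 36.6 × 3.412/4.922 = 25.37 V.
I(R2) = V_A / R2 = 25.37/21.8 = 1.164 mA.
(Equivalently: I_total = 7.436 mA, then current-divider fraction G_k/ΣG = 0.1565.)

I ≈ 1.16 mA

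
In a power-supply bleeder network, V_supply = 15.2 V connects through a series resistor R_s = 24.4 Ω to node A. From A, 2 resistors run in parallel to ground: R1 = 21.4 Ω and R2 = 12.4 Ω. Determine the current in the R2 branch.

I ≈ 0.298 A

Combine the parallel branches: R_p = (1/21.4 + 1/12.4)⁻¹ = 7.851 Ω.
V_A = 15.2 × 7.851/32.25 = 3.700 V.
Branch current I = V_A/R2 = 3.700/12.4 = 0.2984 A.
(Check via current divider: I_total = 0.4713 A; share G_k/ΣG = 0.6331 → same result.)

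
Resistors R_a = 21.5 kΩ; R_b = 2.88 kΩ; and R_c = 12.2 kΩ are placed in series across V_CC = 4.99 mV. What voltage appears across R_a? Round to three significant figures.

Total series resistance ΣR = 21.5 + 2.88 + 12.2 = 36.58 kΩ.
Voltage divider: V = V_CC · (21.50 / 36.58) = 4.99 × 0.5878 = 2.933 mV.

V ≈ 2.93 mV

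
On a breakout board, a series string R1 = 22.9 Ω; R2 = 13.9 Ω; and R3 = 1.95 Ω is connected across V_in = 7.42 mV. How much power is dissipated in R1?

ΣR = 38.75 Ω → I = 7.42/38.75 = 0.1915 mA.
P(R1) = I²·R1 = (0.1915)² × 22.9 = 0.8397 µW.

P ≈ 0.840 µW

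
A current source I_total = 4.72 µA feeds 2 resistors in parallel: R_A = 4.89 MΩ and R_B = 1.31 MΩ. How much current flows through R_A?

I ≈ 0.997 µA

With just two branches, the current splits inversely with resistance.
I(R_A) = 4.72 × 1.31/(4.89 + 1.31) = 4.72 × 0.2113 = 0.9973 µA.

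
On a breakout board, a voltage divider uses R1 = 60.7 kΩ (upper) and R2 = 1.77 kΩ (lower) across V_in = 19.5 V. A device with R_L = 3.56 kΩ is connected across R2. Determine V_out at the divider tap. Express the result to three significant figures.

First combine the lower leg with the load: R2 ‖ R_L = 1.182 kΩ.
Voltage divider with the loaded lower leg: V_out = 19.5 × 1.182/(60.7 + 1.182) = 19.5 × 0.01910 = 0.3725 V.

V_out ≈ 0.373 V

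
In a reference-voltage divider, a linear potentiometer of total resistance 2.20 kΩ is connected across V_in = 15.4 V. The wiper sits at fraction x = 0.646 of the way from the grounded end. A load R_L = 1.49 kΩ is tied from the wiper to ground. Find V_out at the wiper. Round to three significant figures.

Split the track: R_lower = x·R_p = 1.421 kΩ, R_upper = (1−x)·R_p = 0.7788 kΩ.
Lower segment in parallel with the load: 1.421 ‖ 1.49 = 0.7274 kΩ.
Then V_out = V_in · 0.7274/(0.7788 + 0.7274) = 7.437 V.

V_out ≈ 7.44 V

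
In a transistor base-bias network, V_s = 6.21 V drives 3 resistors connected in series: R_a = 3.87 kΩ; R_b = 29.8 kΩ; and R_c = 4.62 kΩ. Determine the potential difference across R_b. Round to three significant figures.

V ≈ 4.83 V

ΣR = 3.87 + 29.8 + 4.62 = 38.29 kΩ.
V = V_s · R/ΣR = 6.21 × 0.7783 = 4.833 V.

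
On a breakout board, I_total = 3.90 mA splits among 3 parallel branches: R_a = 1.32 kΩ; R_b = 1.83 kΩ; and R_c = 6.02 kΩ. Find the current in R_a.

I ≈ 2.01 mA

ΣG = 1/1.32 + 1/1.83 + 1/6.02 = 1.470.
Current divider: I(R_a) = I_total · G_k/ΣG = 3.90 × (0.7576/1.470) = 3.90 × 0.5153 = 2.010 mA.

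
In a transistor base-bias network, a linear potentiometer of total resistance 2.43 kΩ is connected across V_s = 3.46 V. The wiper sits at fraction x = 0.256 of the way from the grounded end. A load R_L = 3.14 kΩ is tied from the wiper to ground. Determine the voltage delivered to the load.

V_out ≈ 0.772 V

Split the track: R_lower = x·R_p = 0.6221 kΩ, R_upper = (1−x)·R_p = 1.808 kΩ.
(x·R_p) ‖ R_L = 0.5192 kΩ.
V_out = 3.46 × 0.5192/(1.808 + 0.5192) = 0.7720 V.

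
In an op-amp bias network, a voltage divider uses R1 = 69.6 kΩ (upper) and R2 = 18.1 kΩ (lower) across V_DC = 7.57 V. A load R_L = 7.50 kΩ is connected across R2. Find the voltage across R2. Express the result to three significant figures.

V_out ≈ 0.536 V

First combine the lower leg with the load: R2 ‖ R_L = 5.303 kΩ.
Voltage divider with the loaded lower leg: V_out = 7.57 × 5.303/(69.6 + 5.303) = 7.57 × 0.07079 = 0.5359 V.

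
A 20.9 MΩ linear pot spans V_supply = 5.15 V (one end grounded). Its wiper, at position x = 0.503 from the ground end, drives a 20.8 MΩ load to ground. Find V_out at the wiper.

Split the track: R_lower = x·R_p = 10.51 MΩ, R_upper = (1−x)·R_p = 10.39 MΩ.
Lower segment in parallel with the load: 10.51 ‖ 20.8 = 6.983 MΩ.
V_out = 5.15 × 6.983/(10.39 + 6.983) = 2.070 V.

V_out ≈ 2.07 V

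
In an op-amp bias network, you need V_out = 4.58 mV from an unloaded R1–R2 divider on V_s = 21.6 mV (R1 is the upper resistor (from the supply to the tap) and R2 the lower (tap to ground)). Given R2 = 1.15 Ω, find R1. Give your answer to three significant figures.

R1 ≈ 4.27 Ω

The divider ratio is R2/(R1+R2) = 4.58/21.6 = 0.2120.
Rearranging, R1 = R2·(1−k)/k = 1.15 × 3.716 = 4.274 Ω.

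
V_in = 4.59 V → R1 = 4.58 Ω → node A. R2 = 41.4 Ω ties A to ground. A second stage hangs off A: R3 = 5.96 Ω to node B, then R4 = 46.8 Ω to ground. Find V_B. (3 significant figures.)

Node A sees R2 in parallel with the series input of stage 2, R3 + R4 = 52.76 Ω.
Effective lower resistance at A: R2 ‖ 52.76 = 23.20 Ω.
So V_A = 4.59 × 0.8351 = 3.833 V.
Then the unloaded second divider: V_B = V_A × R4/(R3+R4) = 3.833 × 0.8870 = 3.400 V.

V_B ≈ 3.40 V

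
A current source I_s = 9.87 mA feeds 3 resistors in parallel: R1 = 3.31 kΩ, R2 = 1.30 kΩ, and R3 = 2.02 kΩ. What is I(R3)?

I ≈ 3.12 mA

Conductances: ΣG = 1/3.31 + 1/1.30 + 1/2.02 = 1.566 (1/kΩ).
By the current-divider rule, I = I_s · G_k/ΣG = 9.87 × 0.3160 = 3.119 mA.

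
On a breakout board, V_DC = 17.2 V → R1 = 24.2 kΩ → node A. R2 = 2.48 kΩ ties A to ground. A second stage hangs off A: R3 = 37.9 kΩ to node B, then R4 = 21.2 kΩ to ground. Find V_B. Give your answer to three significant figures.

V_B ≈ 0.552 V

Looking into the second stage from A: R3 + R4 = 59.10 kΩ appears in parallel with R2.
R2 ‖ (R3+R4) = 2.380 kΩ.
First divider: V_A = V_DC · 2.380/(24.2 + 2.380) = 1.540 V.
V_B = V_A × 0.3587 = 0.5525 V.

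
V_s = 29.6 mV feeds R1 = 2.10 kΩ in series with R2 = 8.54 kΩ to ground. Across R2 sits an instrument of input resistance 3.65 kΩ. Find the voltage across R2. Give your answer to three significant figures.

R2 ‖ R_L = (8.54 × 3.65)/(8.54 + 3.65) = 2.557 kΩ.
Then V_out = V_s · R2'/(R1 + R2') = 29.6 × 2.557/4.657 = 16.25 mV.
(Unloaded it would be 23.8 mV; the load pulls it down.)

V_out ≈ 16.3 mV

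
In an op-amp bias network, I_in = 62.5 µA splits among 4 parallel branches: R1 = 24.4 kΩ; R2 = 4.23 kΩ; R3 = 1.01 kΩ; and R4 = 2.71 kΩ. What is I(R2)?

Conductances: ΣG = 1/24.4 + 1/4.23 + 1/1.01 + 1/2.71 = 1.636 (1/kΩ).
By the current-divider rule, I = I_in · G_k/ΣG = 62.5 × 0.1445 = 9.029 µA.

I ≈ 9.03 µA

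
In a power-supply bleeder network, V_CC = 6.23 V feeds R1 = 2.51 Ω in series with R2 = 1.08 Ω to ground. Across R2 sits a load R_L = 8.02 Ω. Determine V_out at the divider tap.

R2 ‖ R_L = (1.08 × 8.02)/(1.08 + 8.02) = 0.9518 Ω.
Then V_out = V_CC · R2'/(R1 + R2') = 6.23 × 0.9518/3.462 = 1.713 V.

V_out ≈ 1.71 V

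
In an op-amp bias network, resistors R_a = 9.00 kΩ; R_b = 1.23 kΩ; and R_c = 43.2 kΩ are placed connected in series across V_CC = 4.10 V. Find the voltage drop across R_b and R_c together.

V ≈ 3.41 V

Series total: ΣR = 9.00 + 1.23 + 43.2 = 53.43 kΩ.
R_{R_b..R_c} = 1.23 + 43.2 = 44.43 kΩ.
Voltage divider: V = V_CC · (44.43 / 53.43) = 4.10 × 0.8316 = 3.409 V.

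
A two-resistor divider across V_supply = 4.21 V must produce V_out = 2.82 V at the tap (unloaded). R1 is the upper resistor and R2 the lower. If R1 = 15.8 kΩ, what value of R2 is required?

R2 ≈ 32.1 kΩ

V_out/V_supply = R2/(R1+R2) = 0.6698.
Rearranging, R2 = R1·k/(1−k) = 15.8 × 2.029 = 32.05 kΩ.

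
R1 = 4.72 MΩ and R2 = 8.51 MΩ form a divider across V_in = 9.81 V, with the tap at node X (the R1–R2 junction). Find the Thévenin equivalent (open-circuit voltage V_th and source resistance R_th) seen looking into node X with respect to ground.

V_th ≈ 6.31 V, R_th ≈ 3.04 MΩ

With X open, the divider is unloaded: V_th = 9.81 × 8.51/13.23 = 6.310 V.
Looking into X with the source shorted: R_th = R1·R2/(R1+R2) = 4.720 × 8.51/13.23 = 3.036 MΩ.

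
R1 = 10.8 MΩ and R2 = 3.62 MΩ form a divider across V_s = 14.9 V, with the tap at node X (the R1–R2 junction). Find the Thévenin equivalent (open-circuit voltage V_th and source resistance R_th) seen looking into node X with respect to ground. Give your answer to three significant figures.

V_th ≈ 3.74 V, R_th ≈ 2.71 MΩ

With X open, the divider is unloaded: V_th = 14.9 × 3.62/14.42 = 3.740 V.
With V_s suppressed (replaced by a short), R_th = R1 ‖ R2 = (10.80 × 3.62)/(10.80 + 3.62) = 2.711 MΩ.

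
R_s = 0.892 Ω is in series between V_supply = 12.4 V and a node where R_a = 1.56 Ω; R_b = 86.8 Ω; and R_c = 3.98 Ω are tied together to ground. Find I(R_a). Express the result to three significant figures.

Parallel bank: R_p = 1/(1/1.56 + 1/86.8 + 1/3.98) = 1.106 Ω.
Node voltage V_A = V_supply · R_p/(R_s + R_p) = 12.4 × 0.5537 = 6.865 V.
I(R_a) = V_A / R_a = 6.865/1.56 = 4.401 A.
(Equivalently: I_total = 6.205 A, then current-divider fraction G_k/ΣG = 0.7093.)

I ≈ 4.40 A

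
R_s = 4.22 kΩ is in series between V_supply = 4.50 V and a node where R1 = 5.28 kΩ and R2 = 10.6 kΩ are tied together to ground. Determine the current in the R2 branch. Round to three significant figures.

Equivalent of the parallel group: R_p = 3.524 kΩ.
V_A = 4.50 × 3.524/7.744 = 2.048 V.
I(R2) = V_A / R2 = 2.048/10.6 = 0.1932 mA.
(Equivalently: I_total = 0.5811 mA, then current-divider fraction G_k/ΣG = 0.3325.)

I ≈ 0.193 mA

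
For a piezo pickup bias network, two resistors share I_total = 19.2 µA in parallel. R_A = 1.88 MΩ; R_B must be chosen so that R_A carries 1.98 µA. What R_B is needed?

R_B ≈ 0.216 MΩ

Two-branch current divider: I_A = I_total · R_B/(R_A + R_B).
1.98/19.2 = R_B/(R_A + R_B) → R_B = R_A · (0.1031)/(1 − 0.1031) = 1.88 × 0.1150 = 0.2162 MΩ.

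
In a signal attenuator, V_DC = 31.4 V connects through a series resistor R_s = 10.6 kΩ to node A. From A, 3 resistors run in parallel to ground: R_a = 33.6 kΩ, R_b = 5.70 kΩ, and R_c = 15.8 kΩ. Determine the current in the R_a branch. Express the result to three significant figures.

Combine the parallel branches: R_p = (1/33.6 + 1/5.70 + 1/15.8)⁻¹ = 3.725 kΩ.
Node voltage V_A = V_DC · R_p/(R_s + R_p) = 31.4 × 0.2600 = 8.164 V.
I(R_a) = V_A / R_a = 8.164/33.6 = 0.2430 mA.

I ≈ 0.243 mA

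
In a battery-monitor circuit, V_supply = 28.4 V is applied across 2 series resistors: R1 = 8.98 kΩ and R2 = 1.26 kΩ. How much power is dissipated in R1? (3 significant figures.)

P ≈ 69.1 mW

The common current is I = 28.4/10.24 = 2.773 mA.
P = I²R = 7.692 × 8.98 = 69.07 mW.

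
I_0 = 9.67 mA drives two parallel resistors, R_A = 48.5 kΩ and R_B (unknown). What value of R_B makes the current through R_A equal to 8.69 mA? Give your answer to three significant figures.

The fraction through R_A equals R_B/(R_A+R_B).
With f = 0.8987, R_B = R_A · f/(1−f) = 48.5 × 8.867 = 430.1 kΩ.

R_B ≈ 430 kΩ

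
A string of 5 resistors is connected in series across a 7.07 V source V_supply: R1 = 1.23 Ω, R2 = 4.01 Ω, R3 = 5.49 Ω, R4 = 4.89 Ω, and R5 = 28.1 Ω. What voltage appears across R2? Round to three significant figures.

Total series resistance ΣR = 1.23 + 4.01 + 5.49 + 4.89 + 28.1 = 43.72 Ω.
V = V_supply · R/ΣR = 7.07 × 0.09172 = 0.6485 V.

V ≈ 0.648 V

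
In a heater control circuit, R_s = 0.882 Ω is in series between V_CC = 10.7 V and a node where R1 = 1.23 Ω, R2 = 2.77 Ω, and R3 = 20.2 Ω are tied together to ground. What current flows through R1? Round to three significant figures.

Equivalent of the parallel group: R_p = 0.8173 Ω.
V_A = 10.7 × 0.8173/1.699 = 5.146 V.
I(R1) = V_A / R1 = 5.146/1.23 = 4.184 A.
(Check via current divider: I_total = 6.297 A; share G_k/ΣG = 0.6645 → same result.)

I ≈ 4.18 A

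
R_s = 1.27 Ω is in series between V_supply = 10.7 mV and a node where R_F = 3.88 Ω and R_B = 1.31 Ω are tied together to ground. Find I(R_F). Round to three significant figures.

Combine the parallel branches: R_p = (1/3.88 + 1/1.31)⁻¹ = 0.9793 Ω.
V_A by voltage divider: V_A = 10.7 × 0.9793/(1.27 + 0.9793) = 4.659 mV.
Branch current I = V_A/R_F = 4.659/3.88 = 1.201 mA.

I ≈ 1.20 mA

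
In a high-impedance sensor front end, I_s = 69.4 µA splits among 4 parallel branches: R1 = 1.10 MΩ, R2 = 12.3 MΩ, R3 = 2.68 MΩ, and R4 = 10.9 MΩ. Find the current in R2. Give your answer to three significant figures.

Conductances: ΣG = 1/1.10 + 1/12.3 + 1/2.68 + 1/10.9 = 1.455 (1/MΩ).
By the current-divider rule, I = I_s · G_k/ΣG = 69.4 × 0.05587 = 3.877 µA.

I ≈ 3.88 µA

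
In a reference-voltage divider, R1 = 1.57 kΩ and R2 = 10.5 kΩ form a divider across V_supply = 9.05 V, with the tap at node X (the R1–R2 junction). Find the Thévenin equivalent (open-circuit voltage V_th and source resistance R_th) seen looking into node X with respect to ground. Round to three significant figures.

V_th ≈ 7.87 V, R_th ≈ 1.37 kΩ

With X open, the divider is unloaded: V_th = 9.05 × 10.5/12.07 = 7.873 V.
With V_supply suppressed (replaced by a short), R_th = R1 ‖ R2 = (1.570 × 10.5)/(1.570 + 10.5) = 1.366 kΩ.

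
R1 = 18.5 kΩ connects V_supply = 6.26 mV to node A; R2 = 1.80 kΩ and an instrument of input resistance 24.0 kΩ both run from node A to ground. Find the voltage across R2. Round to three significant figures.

V_out ≈ 0.520 mV

R2 ‖ R_L = (1.80 × 24.0)/(1.80 + 24.0) = 1.674 kΩ.
Then V_out = V_supply · R2'/(R1 + R2') = 6.26 × 1.674/20.17 = 0.5196 mV.
(Unloaded it would be 0.555 mV; the load pulls it down.)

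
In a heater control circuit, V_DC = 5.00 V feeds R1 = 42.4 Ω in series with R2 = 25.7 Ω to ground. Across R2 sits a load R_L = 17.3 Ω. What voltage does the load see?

The load sits in parallel with R2, giving an effective lower resistance R2' = R2·R_L/(R2+R_L) = 10.34 Ω.
Voltage divider with the loaded lower leg: V_out = 5.00 × 10.34/(42.4 + 10.34) = 5.00 × 0.1961 = 0.9803 V.

V_out ≈ 0.980 V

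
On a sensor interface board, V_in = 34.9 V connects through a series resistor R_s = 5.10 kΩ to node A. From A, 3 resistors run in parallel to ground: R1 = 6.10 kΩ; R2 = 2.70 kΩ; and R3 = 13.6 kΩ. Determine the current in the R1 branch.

Combine the parallel branches: R_p = (1/6.10 + 1/2.70 + 1/13.6)⁻¹ = 1.645 kΩ.
V_A by voltage divider: V_A = 34.9 × 1.645/(5.10 + 1.645) = 8.512 V.
I(R1) = V_A / R1 = 8.512/6.10 = 1.395 mA.

I ≈ 1.40 mA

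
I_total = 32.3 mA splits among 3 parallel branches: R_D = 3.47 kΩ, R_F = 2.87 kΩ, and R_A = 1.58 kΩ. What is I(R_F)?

I ≈ 8.86 mA

Total conductance ΣG = 1/3.47 + 1/2.87 + 1/1.58 = 1.270 (units of 1/kΩ).
R_F takes the fraction G_k/ΣG = 0.3484/1.270 = 0.2745, so I = 32.3 × 0.2745 = 8.865 mA.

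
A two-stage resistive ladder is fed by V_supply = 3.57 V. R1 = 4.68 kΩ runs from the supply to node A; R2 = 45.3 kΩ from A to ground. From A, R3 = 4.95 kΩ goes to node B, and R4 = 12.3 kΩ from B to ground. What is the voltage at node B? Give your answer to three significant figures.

The second stage (R3 + R4 = 17.25 kΩ) loads node A in parallel with R2.
Effective lower resistance at A: R2 ‖ 17.25 = 12.49 kΩ.
First divider: V_A = V_supply · 12.49/(4.68 + 12.49) = 2.597 V.
Then the unloaded second divider: V_B = V_A × R4/(R3+R4) = 2.597 × 0.7130 = 1.852 V.

V_B ≈ 1.85 V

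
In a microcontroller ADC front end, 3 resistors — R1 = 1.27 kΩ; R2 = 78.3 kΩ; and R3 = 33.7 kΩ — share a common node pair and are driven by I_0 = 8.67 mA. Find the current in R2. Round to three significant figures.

Total conductance ΣG = 1/1.27 + 1/78.3 + 1/33.7 = 0.8298 (units of 1/kΩ).
R2 takes the fraction G_k/ΣG = 0.01277/0.8298 = 0.01539, so I = 8.67 × 0.01539 = 0.1334 mA.

I ≈ 0.133 mA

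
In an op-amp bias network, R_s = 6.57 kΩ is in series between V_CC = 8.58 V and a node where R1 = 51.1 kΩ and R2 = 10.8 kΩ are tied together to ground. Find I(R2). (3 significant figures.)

Equivalent of the parallel group: R_p = 8.916 kΩ.
V_A = 8.58 × 8.916/15.49 = 4.940 V.
Branch current I = V_A/R2 = 4.940/10.8 = 0.4574 mA.

I ≈ 0.457 mA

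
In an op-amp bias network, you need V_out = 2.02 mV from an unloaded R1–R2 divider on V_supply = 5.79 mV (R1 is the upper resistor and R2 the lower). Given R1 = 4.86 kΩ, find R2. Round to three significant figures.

R2 ≈ 2.60 kΩ

V_out/V_supply = R2/(R1+R2) = 0.3489.
So R2 = R1 · V_out/(V_supply − V_out) = 4.86 × 2.02/(5.79 − 2.02) = 4.86 × 0.5358 = 2.604 kΩ.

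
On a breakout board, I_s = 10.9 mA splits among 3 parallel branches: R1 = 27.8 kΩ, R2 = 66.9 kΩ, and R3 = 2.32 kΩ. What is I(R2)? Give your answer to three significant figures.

ΣG = 1/27.8 + 1/66.9 + 1/2.32 = 0.4820.
R2 takes the fraction G_k/ΣG = 0.01495/0.4820 = 0.03101, so I = 10.9 × 0.03101 = 0.3381 mA.

I ≈ 0.338 mA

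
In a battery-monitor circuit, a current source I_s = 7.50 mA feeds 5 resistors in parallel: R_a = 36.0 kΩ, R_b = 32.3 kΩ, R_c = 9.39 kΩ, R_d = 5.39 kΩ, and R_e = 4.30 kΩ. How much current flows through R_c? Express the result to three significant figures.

I ≈ 1.37 mA

ΣG = 1/36.0 + 1/32.3 + 1/9.39 + 1/5.39 + 1/4.30 = 0.5833.
Current divider: I(R_c) = I_s · G_k/ΣG = 7.50 × (0.1065/0.5833) = 7.50 × 0.1826 = 1.369 mA.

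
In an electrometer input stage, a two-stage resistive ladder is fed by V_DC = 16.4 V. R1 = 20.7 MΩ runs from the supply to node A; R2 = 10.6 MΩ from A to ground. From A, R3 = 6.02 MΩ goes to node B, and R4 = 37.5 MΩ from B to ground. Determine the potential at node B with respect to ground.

V_B ≈ 4.12 V

Looking into the second stage from A: R3 + R4 = 43.52 MΩ appears in parallel with R2.
R2 ‖ (R3+R4) = 8.524 MΩ.
So V_A = 16.4 × 0.2917 = 4.783 V.
Stage 2 is unloaded, so V_B = V_A · R4/(R3+R4) = 4.783 × 37.5/43.52 = 4.122 V.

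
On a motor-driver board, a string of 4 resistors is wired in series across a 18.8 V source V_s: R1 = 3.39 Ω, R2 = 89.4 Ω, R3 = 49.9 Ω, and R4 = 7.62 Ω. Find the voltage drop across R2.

V ≈ 11.2 V

Total series resistance ΣR = 3.39 + 89.4 + 49.9 + 7.62 = 150.3 Ω.
By the voltage-divider rule, V = 18.8 × 89.40/150.3 = 11.18 V.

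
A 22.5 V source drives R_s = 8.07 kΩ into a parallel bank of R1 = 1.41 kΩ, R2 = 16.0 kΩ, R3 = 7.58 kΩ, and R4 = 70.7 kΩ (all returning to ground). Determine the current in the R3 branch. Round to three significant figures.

I ≈ 0.353 mA

Equivalent of the parallel group: R_p = 1.090 kΩ.
Node voltage V_A = V_in · R_p/(R_s + R_p) = 22.5 × 0.1190 = 2.676 V.
Branch current I = V_A/R3 = 2.676/7.58 = 0.3531 mA.
(Check via current divider: I_total = 2.456 mA; share G_k/ΣG = 0.1437 → same result.)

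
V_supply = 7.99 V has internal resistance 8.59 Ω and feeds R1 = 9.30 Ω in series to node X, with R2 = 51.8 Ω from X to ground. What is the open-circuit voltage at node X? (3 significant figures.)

V_th ≈ 5.94 V

R1' = 8.59 + 9.30 = 17.89 Ω (source resistance + R1).
Open-circuit (no load on X): V_th = V_supply · R2/(R1' + R2) = 7.99 × 51.8/(17.89 + 51.8) = 5.939 V.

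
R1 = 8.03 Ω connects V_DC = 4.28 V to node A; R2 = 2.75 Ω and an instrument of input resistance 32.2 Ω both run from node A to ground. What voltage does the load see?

The load sits in parallel with R2, giving an effective lower resistance R2' = R2·R_L/(R2+R_L) = 2.534 Ω.
Voltage divider with the loaded lower leg: V_out = 4.28 × 2.534/(8.03 + 2.534) = 4.28 × 0.2398 = 1.027 V.
(Unloaded it would be 1.09 V; the load pulls it down.)

V_out ≈ 1.03 V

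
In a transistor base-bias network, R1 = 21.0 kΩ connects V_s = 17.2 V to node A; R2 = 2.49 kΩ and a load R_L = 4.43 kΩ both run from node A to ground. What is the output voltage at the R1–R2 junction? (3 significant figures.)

V_out ≈ 1.21 V

R2 ‖ R_L = (2.49 × 4.43)/(2.49 + 4.43) = 1.594 kΩ.
Then V_out = V_s · R2'/(R1 + R2') = 17.2 × 1.594/22.59 = 1.213 V.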